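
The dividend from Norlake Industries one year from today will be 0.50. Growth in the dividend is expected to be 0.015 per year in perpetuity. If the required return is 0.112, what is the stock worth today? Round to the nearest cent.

5.15

Growing perpetuity: P = D₁ / (r − g) = 0.5000 / (0.112 − 0.015) = 5.15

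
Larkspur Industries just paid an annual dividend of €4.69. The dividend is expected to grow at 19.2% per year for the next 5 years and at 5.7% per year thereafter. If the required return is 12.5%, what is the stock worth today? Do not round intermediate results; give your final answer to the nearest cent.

€125.34

D_1 = 5.59048
D_2 = 6.66385
D_3 = 7.94331
D_4 = 9.46843
D_5 = 11.28637
Terminal value at year 5: TV = D_5×(1+g_2)/(r−g_2) = 11.92969/0.068 = 175.43660
P_0 = D_1/(1+r)^1 + D_2/(1+r)^2 + D_3/(1+r)^3 + D_4/(1+r)^4 + D_5/(1+r)^5 + TV/(1+r)^5
    = 4.96932 + 5.26527 + 5.57884 + 5.91109 + 6.26313 + 97.35485 = 125.34249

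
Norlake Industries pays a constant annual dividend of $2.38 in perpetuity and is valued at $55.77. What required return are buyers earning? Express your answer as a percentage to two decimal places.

4.27%

P = C/r ⇒ r = C/P = $2.38/$55.77 = 0.042675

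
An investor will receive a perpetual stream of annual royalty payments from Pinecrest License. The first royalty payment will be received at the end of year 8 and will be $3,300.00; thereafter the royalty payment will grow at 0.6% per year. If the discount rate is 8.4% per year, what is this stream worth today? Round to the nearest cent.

$24055.50

Value at end of year 7: C₁ / (r − g) = $3,300.00 / (0.084 − 0.006) = $42,307.6923
Discount to today: PV = $42,307.6923 / (1 + 0.084)^7 = $42,307.6923 / 1.758754 = $24,055.50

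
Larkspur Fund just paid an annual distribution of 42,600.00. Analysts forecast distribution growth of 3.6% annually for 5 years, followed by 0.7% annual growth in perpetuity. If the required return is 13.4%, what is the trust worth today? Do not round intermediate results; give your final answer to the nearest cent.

D_1 = 44133.60000
D_2 = 45722.40960
D_3 = 47368.41635
D_4 = 49073.67933
D_5 = 50840.33179
Terminal value at year 5: TV = D_5×(1+g_2)/(r−g_2) = 51196.21411/0.127 = 403119.79616
P_0 = D_1/(1+r)^1 + D_2/(1+r)^2 + D_3/(1+r)^3 + D_4/(1+r)^4 + D_5/(1+r)^5 + TV/(1+r)^5
    = 38918.51852 + 35555.18976 + 32482.51904 + 29675.38776 + 27110.84808 + 214965.54344 = 378708.00659

378708.01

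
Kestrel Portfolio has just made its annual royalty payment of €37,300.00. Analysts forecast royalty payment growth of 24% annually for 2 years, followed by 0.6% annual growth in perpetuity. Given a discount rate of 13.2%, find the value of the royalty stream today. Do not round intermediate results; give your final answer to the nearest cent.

D_1 = 46252.00000
D_2 = 57352.48000
Terminal value at year 2: TV = D_2×(1+g_2)/(r−g_2) = 57696.59488/0.126 = 457909.48317
P_0 = D_1/(1+r)^1 + D_2/(1+r)^2 + TV/(1+r)^2
    = 40858.65724 + 44756.83302 + 357344.23827 = 442959.72853

€442959.73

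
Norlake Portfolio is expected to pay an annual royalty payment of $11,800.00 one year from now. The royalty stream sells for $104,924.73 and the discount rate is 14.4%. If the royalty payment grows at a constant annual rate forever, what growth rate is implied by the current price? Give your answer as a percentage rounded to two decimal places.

3.15%

P = D₁/(r−g) ⇒ g = r − D₁/P = 0.144 − $11,800.00/$104,924.73 = 0.031538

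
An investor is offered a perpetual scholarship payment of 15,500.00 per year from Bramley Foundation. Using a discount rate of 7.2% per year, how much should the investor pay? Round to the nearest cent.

215277.78

Level perpetuity: PV = C / r = 15,500.00 / 0.072 = 215,277.78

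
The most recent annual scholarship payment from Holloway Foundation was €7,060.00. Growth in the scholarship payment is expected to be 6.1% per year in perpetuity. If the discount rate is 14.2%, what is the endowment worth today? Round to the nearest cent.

D₁ = D₀ × (1 + g) = €7,060.00 × 1.061 = €7,490.6600
Growing perpetuity: P = D₁ / (r − g) = €7,490.6600 / (0.142 − 0.061) = €92,477.28

€92477.28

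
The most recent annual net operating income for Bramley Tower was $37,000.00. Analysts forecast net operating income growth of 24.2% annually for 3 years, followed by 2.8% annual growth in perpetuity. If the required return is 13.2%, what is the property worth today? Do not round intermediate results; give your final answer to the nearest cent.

$617048.25

D_1 = 45954.00000
D_2 = 57074.86800
D_3 = 70886.98606
Terminal value at year 3: TV = D_3×(1+g_2)/(r−g_2) = 72871.82167/0.104 = 700690.59294
P_0 = D_1/(1+r)^1 + D_2/(1+r)^2 + D_3/(1+r)^3 + TV/(1+r)^3
    = 40595.40636 + 44540.18966 + 48868.29997 + 483044.34967 = 617048.24567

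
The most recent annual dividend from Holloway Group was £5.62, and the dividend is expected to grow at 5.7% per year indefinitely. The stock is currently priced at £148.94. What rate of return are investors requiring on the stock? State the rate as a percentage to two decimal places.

D₁ = £5.62 × 1.057 = £5.9403
P = D₁/(r − g) ⇒ r = D₁/P + g = £5.9403/£148.94 + 0.057 = 0.039884 + 0.057 = 0.096884

9.69%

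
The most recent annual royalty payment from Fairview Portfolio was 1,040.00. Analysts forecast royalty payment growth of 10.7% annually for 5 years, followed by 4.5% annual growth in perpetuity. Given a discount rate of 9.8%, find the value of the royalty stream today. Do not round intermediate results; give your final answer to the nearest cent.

26689.22

D_1 = 1151.28000
D_2 = 1274.46696
D_3 = 1410.83492
D_4 = 1561.79426
D_5 = 1728.90625
Terminal value at year 5: TV = D_5×(1+g_2)/(r−g_2) = 1806.70703/0.053 = 34088.81186
P_0 = D_1/(1+r)^1 + D_2/(1+r)^2 + D_3/(1+r)^3 + D_4/(1+r)^4 + D_5/(1+r)^5 + TV/(1+r)^5
    = 1048.52459 + 1057.11905 + 1065.78396 + 1074.51990 + 1083.32744 + 21359.94667 = 26689.22161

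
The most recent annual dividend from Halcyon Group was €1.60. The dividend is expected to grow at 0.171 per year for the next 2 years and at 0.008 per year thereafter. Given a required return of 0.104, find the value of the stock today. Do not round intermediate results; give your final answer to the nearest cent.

D_1 = 1.87360
D_2 = 2.19399
Terminal value at year 2: TV = D_2×(1+g_2)/(r−g_2) = 2.21154/0.096 = 23.03685
P_0 = D_1/(1+r)^1 + D_2/(1+r)^2 + TV/(1+r)^2
    = 1.69710 + 1.80010 + 18.90101 = 22.39820

€22.40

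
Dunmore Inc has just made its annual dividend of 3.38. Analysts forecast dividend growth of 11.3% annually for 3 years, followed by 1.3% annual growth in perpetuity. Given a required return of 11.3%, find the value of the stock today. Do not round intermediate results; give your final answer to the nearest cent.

44.38

D_1 = 3.76194
D_2 = 4.18704
D_3 = 4.66017
Terminal value at year 3: TV = D_3×(1+g_2)/(r−g_2) = 4.72076/0.1 = 47.20757
P_0 = D_1/(1+r)^1 + D_2/(1+r)^2 + D_3/(1+r)^3 + TV/(1+r)^3
    = 3.38000 + 3.38000 + 3.38000 + 34.23940 = 44.37940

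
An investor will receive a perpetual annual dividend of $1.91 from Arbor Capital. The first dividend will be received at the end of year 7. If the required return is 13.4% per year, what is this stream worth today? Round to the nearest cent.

$6.70

Value at end of year 6: C / r = $1.91 / 0.134 = $14.2537
Discount to today: PV = $14.2537 / (1 + 0.134)^6 = $14.2537 / 2.126563 = $6.70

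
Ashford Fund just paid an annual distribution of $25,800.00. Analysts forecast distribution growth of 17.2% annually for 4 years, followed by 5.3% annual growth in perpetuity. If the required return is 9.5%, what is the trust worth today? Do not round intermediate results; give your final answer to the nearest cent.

D_1 = 30237.60000
D_2 = 35438.46720
D_3 = 41533.88356
D_4 = 48677.71153
Terminal value at year 4: TV = D_4×(1+g_2)/(r−g_2) = 51257.63024/0.042 = 1220419.76766
P_0 = D_1/(1+r)^1 + D_2/(1+r)^2 + D_3/(1+r)^3 + D_4/(1+r)^4 + TV/(1+r)^4
    = 27614.24658 + 29556.07031 + 31634.44237 + 33858.96481 + 848892.61764 = 971556.34170

$971556.34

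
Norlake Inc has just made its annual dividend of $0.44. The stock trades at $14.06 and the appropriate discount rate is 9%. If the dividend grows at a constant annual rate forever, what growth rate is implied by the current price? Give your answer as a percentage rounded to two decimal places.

P = D₀(1+g)/(r−g) ⇒ P(r−g) = D₀(1+g) ⇒ g(P+D₀) = P·r − D₀
g = (P·r − D₀)/(P + D₀) = ($14.06×0.09 − $0.44) / ($14.06 + $0.44) = 0.056924

5.69%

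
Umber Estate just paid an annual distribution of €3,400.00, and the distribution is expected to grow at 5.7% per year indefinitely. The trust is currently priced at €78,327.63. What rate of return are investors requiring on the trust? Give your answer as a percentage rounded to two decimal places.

D₁ = €3,400.00 × 1.057 = €3,593.8000
P = D₁/(r − g) ⇒ r = D₁/P + g = €3,593.8000/€78,327.63 + 0.057 = 0.045882 + 0.057 = 0.102882

10.29%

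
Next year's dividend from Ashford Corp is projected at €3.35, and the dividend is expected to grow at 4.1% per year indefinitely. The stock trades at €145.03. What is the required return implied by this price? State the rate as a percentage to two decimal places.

P = D₁/(r − g) ⇒ r = D₁/P + g = €3.3500/€145.03 + 0.041 = 0.023099 + 0.041 = 0.064099

6.41%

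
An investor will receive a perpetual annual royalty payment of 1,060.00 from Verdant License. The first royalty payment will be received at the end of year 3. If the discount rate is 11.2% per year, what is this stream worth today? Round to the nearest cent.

7653.82

Value at end of year 2: C / r = 1,060.00 / 0.112 = 9,464.2857
Discount to today: PV = 9,464.2857 / (1 + 0.112)^2 = 9,464.2857 / 1.236544 = 7,653.82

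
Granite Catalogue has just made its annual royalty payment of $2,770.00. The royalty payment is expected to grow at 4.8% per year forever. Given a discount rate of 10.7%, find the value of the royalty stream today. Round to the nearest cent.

$49202.71

D₁ = D₀ × (1 + g) = $2,770.00 × 1.048 = $2,902.9600
Growing perpetuity: P = D₁ / (r − g) = $2,902.9600 / (0.107 − 0.048) = $49,202.71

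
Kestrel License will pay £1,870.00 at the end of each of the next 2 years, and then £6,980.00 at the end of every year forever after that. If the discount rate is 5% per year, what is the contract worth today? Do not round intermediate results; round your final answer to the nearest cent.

£130098.41

PV of 2-year annuity: £1,870.00 × [1 − (1+0.05)^−2] / 0.05 = 3477.09751
Perpetuity value at year 2: £6,980.00 / 0.05 = 139600.00000
PV of perpetuity: 139600.00000 / (1+0.05)^2 = 126621.31519
Total PV = 3477.09751 + 126621.31519 = 130098.41270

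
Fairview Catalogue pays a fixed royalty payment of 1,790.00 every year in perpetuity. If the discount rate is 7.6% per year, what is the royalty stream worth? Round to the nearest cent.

23552.63

Level perpetuity: PV = C / r = 1,790.00 / 0.076 = 23,552.63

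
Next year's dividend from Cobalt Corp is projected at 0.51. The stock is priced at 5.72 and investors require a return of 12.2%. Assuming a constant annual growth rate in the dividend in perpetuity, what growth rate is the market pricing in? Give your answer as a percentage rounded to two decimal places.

3.28%

P = D₁/(r−g) ⇒ g = r − D₁/P = 0.122 − 0.51/5.72 = 0.032839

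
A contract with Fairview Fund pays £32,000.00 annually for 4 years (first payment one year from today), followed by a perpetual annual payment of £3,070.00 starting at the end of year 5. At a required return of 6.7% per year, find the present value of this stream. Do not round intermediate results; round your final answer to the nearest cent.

PV of 4-year annuity: £32,000.00 × [1 − (1+0.067)^−4] / 0.067 = 109128.90510
Perpetuity value at year 4: £3,070.00 / 0.067 = 45820.89552
PV of perpetuity: 45820.89552 / (1+0.067)^4 = 35351.34119
Total PV = 109128.90510 + 35351.34119 = 144480.24629

£144480.25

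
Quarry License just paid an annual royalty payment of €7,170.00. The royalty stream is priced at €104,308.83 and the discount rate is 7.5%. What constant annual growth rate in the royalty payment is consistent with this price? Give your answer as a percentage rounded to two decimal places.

0.59%

P = D₀(1+g)/(r−g) ⇒ P(r−g) = D₀(1+g) ⇒ g(P+D₀) = P·r − D₀
g = (P·r − D₀)/(P + D₀) = (€104,308.83×0.075 − €7,170.00) / (€104,308.83 + €7,170.00) = 0.005859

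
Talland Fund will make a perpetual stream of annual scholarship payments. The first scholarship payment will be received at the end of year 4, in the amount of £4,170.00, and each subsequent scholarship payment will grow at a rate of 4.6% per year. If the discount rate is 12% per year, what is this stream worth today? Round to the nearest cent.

Value at end of year 3: C₁ / (r − g) = £4,170.00 / (0.12 − 0.046) = £56,351.3514
Discount to today: PV = £56,351.3514 / (1 + 0.12)^3 = £56,351.3514 / 1.404928 = £40,109.78

£40109.78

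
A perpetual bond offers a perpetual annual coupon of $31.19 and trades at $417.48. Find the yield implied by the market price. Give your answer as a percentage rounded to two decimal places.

P = C/r ⇒ r = C/P = $31.19/$417.48 = 0.074710

7.47%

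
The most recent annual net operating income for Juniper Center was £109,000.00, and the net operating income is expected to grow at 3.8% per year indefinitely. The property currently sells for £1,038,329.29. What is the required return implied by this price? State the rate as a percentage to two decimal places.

D₁ = £109,000.00 × 1.038 = £113,142.0000
P = D₁/(r − g) ⇒ r = D₁/P + g = £113,142.0000/£1,038,329.29 + 0.038 = 0.108965 + 0.038 = 0.146965

14.70%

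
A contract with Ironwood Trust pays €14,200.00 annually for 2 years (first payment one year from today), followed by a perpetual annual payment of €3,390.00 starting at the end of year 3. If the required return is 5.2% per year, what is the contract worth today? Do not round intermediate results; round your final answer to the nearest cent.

PV of 2-year annuity: €14,200.00 × [1 − (1+0.052)^−2] / 0.052 = 26328.99131
Perpetuity value at year 2: €3,390.00 / 0.052 = 65192.30769
PV of perpetuity: 65192.30769 / (1+0.052)^2 = 58906.72456
Total PV = 26328.99131 + 58906.72456 = 85235.71587

€85235.72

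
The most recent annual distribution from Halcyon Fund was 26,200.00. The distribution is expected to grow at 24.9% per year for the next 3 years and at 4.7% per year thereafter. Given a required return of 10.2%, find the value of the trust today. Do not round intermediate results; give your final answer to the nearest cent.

827648.96

D_1 = 32723.80000
D_2 = 40872.02620
D_3 = 51049.16072
Terminal value at year 3: TV = D_3×(1+g_2)/(r−g_2) = 53448.47128/0.055 = 971790.38687
P_0 = D_1/(1+r)^1 + D_2/(1+r)^2 + D_3/(1+r)^3 + TV/(1+r)^3
    = 29694.91833 + 33656.03720 + 38145.54488 + 726152.46353 = 827648.96395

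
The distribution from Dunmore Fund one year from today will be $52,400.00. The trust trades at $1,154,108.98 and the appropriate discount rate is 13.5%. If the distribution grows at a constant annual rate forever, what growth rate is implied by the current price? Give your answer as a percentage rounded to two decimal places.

8.96%

P = D₁/(r−g) ⇒ g = r − D₁/P = 0.135 − $52,400.00/$1,154,108.98 = 0.089597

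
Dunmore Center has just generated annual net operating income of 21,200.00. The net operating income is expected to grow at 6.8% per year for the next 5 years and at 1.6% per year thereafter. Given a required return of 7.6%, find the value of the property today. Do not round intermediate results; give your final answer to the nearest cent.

449497.41

D_1 = 22641.60000
D_2 = 24181.22880
D_3 = 25825.55236
D_4 = 27581.68992
D_5 = 29457.24483
Terminal value at year 5: TV = D_5×(1+g_2)/(r−g_2) = 29928.56075/0.06 = 498809.34584
P_0 = D_1/(1+r)^1 + D_2/(1+r)^2 + D_3/(1+r)^3 + D_4/(1+r)^4 + D_5/(1+r)^5 + TV/(1+r)^5
    = 21042.37918 + 20885.93027 + 20730.64454 + 20576.51335 + 20423.52812 + 345838.40956 = 449497.40503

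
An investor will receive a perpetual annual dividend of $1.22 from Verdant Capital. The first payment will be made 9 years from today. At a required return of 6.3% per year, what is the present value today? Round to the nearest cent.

Value at end of year 8: C / r = $1.22 / 0.063 = $19.3651
Discount to today: PV = $19.3651 / (1 + 0.063)^8 = $19.3651 / 1.630295 = $11.88

$11.88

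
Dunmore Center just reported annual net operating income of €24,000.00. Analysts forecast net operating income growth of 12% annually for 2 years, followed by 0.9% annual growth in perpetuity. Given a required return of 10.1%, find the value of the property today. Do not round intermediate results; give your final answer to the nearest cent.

D_1 = 26880.00000
D_2 = 30105.60000
Terminal value at year 2: TV = D_2×(1+g_2)/(r−g_2) = 30376.55040/0.092 = 330179.89565
P_0 = D_1/(1+r)^1 + D_2/(1+r)^2 + TV/(1+r)^2
    = 24414.16894 + 24835.48520 + 272380.48447 = 321630.13861

€321630.14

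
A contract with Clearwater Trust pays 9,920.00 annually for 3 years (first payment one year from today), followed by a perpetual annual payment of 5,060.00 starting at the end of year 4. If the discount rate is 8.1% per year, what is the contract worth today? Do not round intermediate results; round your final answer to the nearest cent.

74971.26

PV of 3-year annuity: 9,920.00 × [1 − (1+0.081)^−3] / 0.081 = 25518.74335
Perpetuity value at year 3: 5,060.00 / 0.081 = 62469.13580
PV of perpetuity: 62469.13580 / (1+0.081)^3 = 49452.51873
Total PV = 25518.74335 + 49452.51873 = 74971.26208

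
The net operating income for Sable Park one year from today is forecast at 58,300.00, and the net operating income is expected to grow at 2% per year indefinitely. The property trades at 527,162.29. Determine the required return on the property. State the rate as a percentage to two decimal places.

13.06%

P = D₁/(r − g) ⇒ r = D₁/P + g = 58,300.0000/527,162.29 + 0.02 = 0.110592 + 0.02 = 0.130592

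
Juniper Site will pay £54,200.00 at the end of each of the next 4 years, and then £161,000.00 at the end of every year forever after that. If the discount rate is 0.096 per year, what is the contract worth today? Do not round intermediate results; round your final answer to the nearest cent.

PV of 4-year annuity: £54,200.00 × [1 − (1+0.096)^−4] / 0.096 = 173304.96668
Perpetuity value at year 4: £161,000.00 / 0.096 = 1677083.33333
PV of perpetuity: 1677083.33333 / (1+0.096)^4 = 1162284.44707
Total PV = 173304.96668 + 1162284.44707 = 1335589.41375

£1335589.41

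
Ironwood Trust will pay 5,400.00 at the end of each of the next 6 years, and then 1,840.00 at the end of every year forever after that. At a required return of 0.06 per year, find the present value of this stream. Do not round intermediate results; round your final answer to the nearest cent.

PV of 6-year annuity: 5,400.00 × [1 − (1+0.06)^−6] / 0.06 = 26553.55136
Perpetuity value at year 6: 1,840.00 / 0.06 = 30666.66667
PV of perpetuity: 30666.66667 / (1+0.06)^6 = 21618.78991
Total PV = 26553.55136 + 21618.78991 = 48172.34127

48172.34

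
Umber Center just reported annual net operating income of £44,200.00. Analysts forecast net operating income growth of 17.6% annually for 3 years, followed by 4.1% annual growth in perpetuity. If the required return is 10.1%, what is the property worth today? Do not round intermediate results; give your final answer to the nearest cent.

£1086005.05

D_1 = 51979.20000
D_2 = 61127.53920
D_3 = 71885.98610
Terminal value at year 3: TV = D_3×(1+g_2)/(r−g_2) = 74833.31153/0.06 = 1247221.85882
P_0 = D_1/(1+r)^1 + D_2/(1+r)^2 + D_3/(1+r)^3 + TV/(1+r)^3
    = 47210.89918 + 50426.90049 + 53861.97545 + 934505.27414 = 1086005.04926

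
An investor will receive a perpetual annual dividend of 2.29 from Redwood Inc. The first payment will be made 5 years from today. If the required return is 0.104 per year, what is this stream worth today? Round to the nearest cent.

14.82

Value at end of year 4: C / r = 2.29 / 0.104 = 22.0192
Discount to today: PV = 22.0192 / (1 + 0.104)^4 = 22.0192 / 1.485512 = 14.82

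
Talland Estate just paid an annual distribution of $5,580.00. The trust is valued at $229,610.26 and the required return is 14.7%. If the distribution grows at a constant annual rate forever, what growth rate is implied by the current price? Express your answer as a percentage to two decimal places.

P = D₀(1+g)/(r−g) ⇒ P(r−g) = D₀(1+g) ⇒ g(P+D₀) = P·r − D₀
g = (P·r − D₀)/(P + D₀) = ($229,610.26×0.147 − $5,580.00) / ($229,610.26 + $5,580.00) = 0.119787

11.98%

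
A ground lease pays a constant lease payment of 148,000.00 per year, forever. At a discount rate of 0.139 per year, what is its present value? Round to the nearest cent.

Level perpetuity: PV = C / r = 148,000.00 / 0.139 = 1,064,748.20

1064748.20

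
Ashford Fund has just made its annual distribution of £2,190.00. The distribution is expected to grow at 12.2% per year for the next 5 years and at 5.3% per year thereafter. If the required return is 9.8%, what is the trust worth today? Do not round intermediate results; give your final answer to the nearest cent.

D_1 = 2457.18000
D_2 = 2756.95596
D_3 = 3093.30459
D_4 = 3470.68775
D_5 = 3894.11165
Terminal value at year 5: TV = D_5×(1+g_2)/(r−g_2) = 4100.49957/0.045 = 91122.21265
P_0 = D_1/(1+r)^1 + D_2/(1+r)^2 + D_3/(1+r)^3 + D_4/(1+r)^4 + D_5/(1+r)^5 + TV/(1+r)^5
    = 2237.86885 + 2286.78402 + 2336.76837 + 2387.84527 + 2440.03861 + 57096.90353 = 68786.20865

£68786.21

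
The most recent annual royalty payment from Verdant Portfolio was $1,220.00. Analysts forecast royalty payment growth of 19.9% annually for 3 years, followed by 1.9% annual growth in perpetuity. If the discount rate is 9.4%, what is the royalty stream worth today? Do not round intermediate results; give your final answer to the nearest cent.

D_1 = 1462.78000
D_2 = 1753.87322
D_3 = 2102.89399
Terminal value at year 3: TV = D_3×(1+g_2)/(r−g_2) = 2142.84898/0.075 = 28571.31969
P_0 = D_1/(1+r)^1 + D_2/(1+r)^2 + D_3/(1+r)^3 + TV/(1+r)^3
    = 1337.09324 + 1465.42485 + 1606.07349 + 21821.18517 = 26229.77675

$26229.78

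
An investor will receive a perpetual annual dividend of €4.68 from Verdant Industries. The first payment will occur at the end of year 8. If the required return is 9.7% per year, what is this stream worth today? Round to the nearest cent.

Value at end of year 7: C / r = €4.68 / 0.097 = €48.2474
Discount to today: PV = €48.2474 / (1 + 0.097)^7 = €48.2474 / 1.911817 = €25.24

€25.24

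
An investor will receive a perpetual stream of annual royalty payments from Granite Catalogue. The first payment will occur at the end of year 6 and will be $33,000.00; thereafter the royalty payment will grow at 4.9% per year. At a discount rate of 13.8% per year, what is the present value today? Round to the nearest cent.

Value at end of year 5: C₁ / (r − g) = $33,000.00 / (0.138 − 0.049) = $370,786.5169
Discount to today: PV = $370,786.5169 / (1 + 0.138)^5 = $370,786.5169 / 1.908584 = $194,273.08

$194273.08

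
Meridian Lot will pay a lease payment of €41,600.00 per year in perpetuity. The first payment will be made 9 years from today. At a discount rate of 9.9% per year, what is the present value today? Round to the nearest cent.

€197458.85

Value at end of year 8: C / r = €41,600.00 / 0.099 = €420,202.0202
Discount to today: PV = €420,202.0202 / (1 + 0.099)^8 = €420,202.0202 / 2.128049 = €197,458.85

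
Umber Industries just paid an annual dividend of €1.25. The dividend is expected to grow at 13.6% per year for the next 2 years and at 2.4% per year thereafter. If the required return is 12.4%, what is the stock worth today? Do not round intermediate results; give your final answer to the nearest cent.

€15.61

D_1 = 1.42000
D_2 = 1.61312
Terminal value at year 2: TV = D_2×(1+g_2)/(r−g_2) = 1.65183/0.1 = 16.51835
P_0 = D_1/(1+r)^1 + D_2/(1+r)^2 + TV/(1+r)^2
    = 1.26335 + 1.27683 + 13.07477 = 15.61495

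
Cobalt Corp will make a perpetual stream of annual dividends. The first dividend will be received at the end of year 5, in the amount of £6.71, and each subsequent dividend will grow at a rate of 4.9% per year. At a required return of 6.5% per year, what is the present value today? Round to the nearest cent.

Value at end of year 4: C₁ / (r − g) = £6.71 / (0.065 − 0.049) = £419.3750
Discount to today: PV = £419.3750 / (1 + 0.065)^4 = £419.3750 / 1.286466 = £325.99

£325.99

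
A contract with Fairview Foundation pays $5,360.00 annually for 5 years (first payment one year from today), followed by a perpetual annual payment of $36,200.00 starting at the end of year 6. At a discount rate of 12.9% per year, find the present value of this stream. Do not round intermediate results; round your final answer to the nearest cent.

$171883.55

PV of 5-year annuity: $5,360.00 × [1 − (1+0.129)^−5] / 0.129 = 18898.44931
Perpetuity value at year 5: $36,200.00 / 0.129 = 280620.15504
PV of perpetuity: 280620.15504 / (1+0.129)^5 = 152985.10560
Total PV = 18898.44931 + 152985.10560 = 171883.55491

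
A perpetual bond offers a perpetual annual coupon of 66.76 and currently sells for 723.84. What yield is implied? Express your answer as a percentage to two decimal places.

9.22%

P = C/r ⇒ r = C/P = 66.76/723.84 = 0.092230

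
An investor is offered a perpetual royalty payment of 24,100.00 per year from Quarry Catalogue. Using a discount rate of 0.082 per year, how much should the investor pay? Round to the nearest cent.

293902.44

Level perpetuity: PV = C / r = 24,100.00 / 0.082 = 293,902.44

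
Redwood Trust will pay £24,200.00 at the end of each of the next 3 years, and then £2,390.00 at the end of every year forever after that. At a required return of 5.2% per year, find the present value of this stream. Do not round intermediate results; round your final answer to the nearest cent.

PV of 3-year annuity: £24,200.00 × [1 − (1+0.052)^−3] / 0.052 = 65656.40160
Perpetuity value at year 3: £2,390.00 / 0.052 = 45961.53846
PV of perpetuity: 45961.53846 / (1+0.052)^3 = 39477.29053
Total PV = 65656.40160 + 39477.29053 = 105133.69214

£105133.69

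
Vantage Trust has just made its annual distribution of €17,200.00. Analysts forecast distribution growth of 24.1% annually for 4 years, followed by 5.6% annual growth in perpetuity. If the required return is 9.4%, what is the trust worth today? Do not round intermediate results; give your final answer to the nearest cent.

D_1 = 21345.20000
D_2 = 26489.39320
D_3 = 32873.33696
D_4 = 40795.81117
Terminal value at year 4: TV = D_4×(1+g_2)/(r−g_2) = 43080.37659/0.038 = 1133694.12090
P_0 = D_1/(1+r)^1 + D_2/(1+r)^2 + D_3/(1+r)^3 + D_4/(1+r)^4 + TV/(1+r)^4
    = 19511.15174 + 22132.85128 + 25106.82673 + 28480.41314 + 791455.69143 = 886686.93432

€886686.93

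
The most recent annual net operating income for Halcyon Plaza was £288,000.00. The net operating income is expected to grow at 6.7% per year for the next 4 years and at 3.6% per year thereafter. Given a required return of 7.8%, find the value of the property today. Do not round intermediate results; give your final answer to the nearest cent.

£7941359.45

D_1 = 307296.00000
D_2 = 327884.83200
D_3 = 349853.11574
D_4 = 373293.27450
Terminal value at year 4: TV = D_4×(1+g_2)/(r−g_2) = 386731.83238/0.042 = 9207900.77097
P_0 = D_1/(1+r)^1 + D_2/(1+r)^2 + D_3/(1+r)^3 + D_4/(1+r)^4 + TV/(1+r)^4
    = 285061.22449 + 282152.43648 + 279273.32999 + 276423.60213 + 6818448.85261 = 7941359.44571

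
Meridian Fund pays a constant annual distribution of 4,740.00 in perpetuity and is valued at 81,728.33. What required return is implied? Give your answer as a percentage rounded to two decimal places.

P = C/r ⇒ r = C/P = 4,740.00/81,728.33 = 0.057997

5.80%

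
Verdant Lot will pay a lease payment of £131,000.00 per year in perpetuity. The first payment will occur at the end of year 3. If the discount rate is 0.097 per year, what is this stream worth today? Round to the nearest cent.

£1122241.45

Value at end of year 2: C / r = £131,000.00 / 0.097 = £1,350,515.4639
Discount to today: PV = £1,350,515.4639 / (1 + 0.097)^2 = £1,350,515.4639 / 1.203409 = £1,122,241.45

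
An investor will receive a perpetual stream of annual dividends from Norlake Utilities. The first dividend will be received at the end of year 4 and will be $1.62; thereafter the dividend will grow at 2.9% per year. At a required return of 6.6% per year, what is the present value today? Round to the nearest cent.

$36.14

Value at end of year 3: C₁ / (r − g) = $1.62 / (0.066 − 0.029) = $43.7838
Discount to today: PV = $43.7838 / (1 + 0.066)^3 = $43.7838 / 1.211355 = $36.14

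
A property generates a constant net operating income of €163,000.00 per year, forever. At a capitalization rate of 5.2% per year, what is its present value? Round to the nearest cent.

€3134615.38

Level perpetuity: PV = C / r = €163,000.00 / 0.052 = €3,134,615.38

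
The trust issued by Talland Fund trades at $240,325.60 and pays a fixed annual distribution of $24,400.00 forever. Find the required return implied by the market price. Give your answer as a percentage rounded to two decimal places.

P = C/r ⇒ r = C/P = $24,400.00/$240,325.60 = 0.101529

10.15%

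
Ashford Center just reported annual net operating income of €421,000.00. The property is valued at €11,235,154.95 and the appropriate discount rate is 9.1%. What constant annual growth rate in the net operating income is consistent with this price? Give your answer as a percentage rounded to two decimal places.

P = D₀(1+g)/(r−g) ⇒ P(r−g) = D₀(1+g) ⇒ g(P+D₀) = P·r − D₀
g = (P·r − D₀)/(P + D₀) = (€11,235,154.95×0.091 − €421,000.00) / (€11,235,154.95 + €421,000.00) = 0.051595

5.16%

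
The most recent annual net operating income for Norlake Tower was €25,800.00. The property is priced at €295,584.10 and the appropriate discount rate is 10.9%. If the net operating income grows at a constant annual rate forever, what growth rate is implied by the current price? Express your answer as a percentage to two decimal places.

2.00%

P = D₀(1+g)/(r−g) ⇒ P(r−g) = D₀(1+g) ⇒ g(P+D₀) = P·r − D₀
g = (P·r − D₀)/(P + D₀) = (€295,584.10×0.109 − €25,800.00) / (€295,584.10 + €25,800.00) = 0.019972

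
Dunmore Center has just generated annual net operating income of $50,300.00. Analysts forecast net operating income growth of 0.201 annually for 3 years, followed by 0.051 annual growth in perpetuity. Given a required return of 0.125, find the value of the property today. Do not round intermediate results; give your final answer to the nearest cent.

$1041403.43

D_1 = 60410.30000
D_2 = 72552.77030
D_3 = 87135.87713
Terminal value at year 3: TV = D_3×(1+g_2)/(r−g_2) = 91579.80686/0.074 = 1237564.95762
P_0 = D_1/(1+r)^1 + D_2/(1+r)^2 + D_3/(1+r)^3 + TV/(1+r)^3
    = 53698.04444 + 57325.64567 + 61198.31151 + 869181.42428 = 1041403.42591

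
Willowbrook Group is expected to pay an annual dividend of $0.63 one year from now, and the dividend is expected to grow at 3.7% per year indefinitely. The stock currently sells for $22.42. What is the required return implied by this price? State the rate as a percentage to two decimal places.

P = D₁/(r − g) ⇒ r = D₁/P + g = $0.6300/$22.42 + 0.037 = 0.028100 + 0.037 = 0.065100

6.51%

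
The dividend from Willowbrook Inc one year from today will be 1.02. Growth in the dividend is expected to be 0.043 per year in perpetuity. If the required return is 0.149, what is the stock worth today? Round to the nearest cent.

9.62

Growing perpetuity: P = D₁ / (r − g) = 1.0200 / (0.149 − 0.043) = 9.62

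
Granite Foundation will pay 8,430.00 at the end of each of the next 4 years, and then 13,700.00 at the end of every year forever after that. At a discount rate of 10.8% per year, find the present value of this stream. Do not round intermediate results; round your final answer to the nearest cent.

110431.90

PV of 4-year annuity: 8,430.00 × [1 − (1+0.108)^−4] / 0.108 = 26265.69072
Perpetuity value at year 4: 13,700.00 / 0.108 = 126851.85185
PV of perpetuity: 126851.85185 / (1+0.108)^4 = 84166.20976
Total PV = 26265.69072 + 84166.20976 = 110431.90048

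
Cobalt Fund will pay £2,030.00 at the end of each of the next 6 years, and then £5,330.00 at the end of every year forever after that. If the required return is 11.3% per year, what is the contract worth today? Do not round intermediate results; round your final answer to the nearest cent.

£33327.19

PV of 6-year annuity: £2,030.00 × [1 − (1+0.113)^−6] / 0.113 = 8514.27973
Perpetuity value at year 6: £5,330.00 / 0.113 = 47168.14159
PV of perpetuity: 47168.14159 / (1+0.113)^6 = 24812.91453
Total PV = 8514.27973 + 24812.91453 = 33327.19425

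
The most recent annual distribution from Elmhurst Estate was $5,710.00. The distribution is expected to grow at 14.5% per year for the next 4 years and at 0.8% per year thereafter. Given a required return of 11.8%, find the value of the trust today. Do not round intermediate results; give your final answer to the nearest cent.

D_1 = 6537.95000
D_2 = 7485.95275
D_3 = 8571.41590
D_4 = 9814.27120
Terminal value at year 4: TV = D_4×(1+g_2)/(r−g_2) = 9892.78537/0.11 = 89934.41249
P_0 = D_1/(1+r)^1 + D_2/(1+r)^2 + D_3/(1+r)^3 + D_4/(1+r)^4 + TV/(1+r)^4
    = 5847.89803 + 5989.12634 + 6133.76535 + 6281.89743 + 57565.02369 = 81817.71083

$81817.71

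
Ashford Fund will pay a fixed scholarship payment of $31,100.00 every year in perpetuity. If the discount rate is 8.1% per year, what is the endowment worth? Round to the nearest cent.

$383950.62

Level perpetuity: PV = C / r = $31,100.00 / 0.081 = $383,950.62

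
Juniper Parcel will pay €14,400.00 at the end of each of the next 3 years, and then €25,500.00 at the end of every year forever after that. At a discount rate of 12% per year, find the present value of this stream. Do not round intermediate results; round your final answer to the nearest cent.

€185839.67

PV of 3-year annuity: €14,400.00 × [1 − (1+0.12)^−3] / 0.12 = 34586.37026
Perpetuity value at year 3: €25,500.00 / 0.12 = 212500.00000
PV of perpetuity: 212500.00000 / (1+0.12)^3 = 151253.30266
Total PV = 34586.37026 + 151253.30266 = 185839.67292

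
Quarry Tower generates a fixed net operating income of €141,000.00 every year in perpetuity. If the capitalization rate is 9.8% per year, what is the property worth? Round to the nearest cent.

Level perpetuity: PV = C / r = €141,000.00 / 0.098 = €1,438,775.51

€1438775.51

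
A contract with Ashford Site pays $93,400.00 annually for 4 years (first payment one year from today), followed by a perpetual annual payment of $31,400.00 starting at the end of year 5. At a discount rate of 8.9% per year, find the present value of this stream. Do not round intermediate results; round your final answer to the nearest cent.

$554113.30

PV of 4-year annuity: $93,400.00 × [1 − (1+0.089)^−4] / 0.089 = 303255.20206
Perpetuity value at year 4: $31,400.00 / 0.089 = 352808.98876
PV of perpetuity: 352808.98876 / (1+0.089)^4 = 250858.09642
Total PV = 303255.20206 + 250858.09642 = 554113.29848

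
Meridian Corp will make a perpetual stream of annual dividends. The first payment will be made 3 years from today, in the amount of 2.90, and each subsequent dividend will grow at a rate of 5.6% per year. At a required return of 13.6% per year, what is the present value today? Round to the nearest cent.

28.09

Value at end of year 2: C₁ / (r − g) = 2.90 / (0.136 − 0.056) = 36.2500
Discount to today: PV = 36.2500 / (1 + 0.136)^2 = 36.2500 / 1.290496 = 28.09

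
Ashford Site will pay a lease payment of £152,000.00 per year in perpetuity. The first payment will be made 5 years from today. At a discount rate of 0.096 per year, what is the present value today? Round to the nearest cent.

Value at end of year 4: C / r = £152,000.00 / 0.096 = £1,583,333.3333
Discount to today: PV = £1,583,333.3333 / (1 + 0.096)^4 = £1,583,333.3333 / 1.442920 = £1,097,312.02

£1097312.02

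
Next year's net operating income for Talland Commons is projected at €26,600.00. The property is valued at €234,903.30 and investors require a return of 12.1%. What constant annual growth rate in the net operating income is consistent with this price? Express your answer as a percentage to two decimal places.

P = D₁/(r−g) ⇒ g = r − D₁/P = 0.121 − €26,600.00/€234,903.30 = 0.007762

0.78%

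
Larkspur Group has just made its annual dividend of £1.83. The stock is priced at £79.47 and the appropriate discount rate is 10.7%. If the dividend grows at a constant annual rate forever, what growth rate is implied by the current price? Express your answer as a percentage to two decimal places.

P = D₀(1+g)/(r−g) ⇒ P(r−g) = D₀(1+g) ⇒ g(P+D₀) = P·r − D₀
g = (P·r − D₀)/(P + D₀) = (£79.47×0.107 − £1.83) / (£79.47 + £1.83) = 0.082082

8.21%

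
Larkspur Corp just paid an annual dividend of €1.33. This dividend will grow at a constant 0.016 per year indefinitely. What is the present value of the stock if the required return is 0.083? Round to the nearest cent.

€20.17

D₁ = D₀ × (1 + g) = €1.33 × 1.016 = €1.3513
Growing perpetuity: P = D₁ / (r − g) = €1.3513 / (0.083 − 0.016) = €20.17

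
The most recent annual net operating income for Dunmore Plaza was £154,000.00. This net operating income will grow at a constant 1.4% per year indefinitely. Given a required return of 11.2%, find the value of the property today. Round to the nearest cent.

£1593428.57

D₁ = D₀ × (1 + g) = £154,000.00 × 1.014 = £156,156.0000
Growing perpetuity: P = D₁ / (r − g) = £156,156.0000 / (0.112 − 0.014) = £1,593,428.57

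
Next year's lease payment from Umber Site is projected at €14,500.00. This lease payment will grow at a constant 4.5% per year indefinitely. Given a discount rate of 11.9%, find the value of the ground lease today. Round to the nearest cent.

Growing perpetuity: P = D₁ / (r − g) = €14,500.0000 / (0.119 − 0.045) = €195,945.95

€195945.95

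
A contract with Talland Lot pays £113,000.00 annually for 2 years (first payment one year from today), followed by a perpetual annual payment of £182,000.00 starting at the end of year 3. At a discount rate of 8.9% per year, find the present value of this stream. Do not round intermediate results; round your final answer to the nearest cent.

PV of 2-year annuity: £113,000.00 × [1 − (1+0.089)^−2] / 0.089 = 199049.51510
Perpetuity value at year 2: £182,000.00 / 0.089 = 2044943.82022
PV of perpetuity: 2044943.82022 / (1+0.089)^2 = 1724350.79590
Total PV = 199049.51510 + 1724350.79590 = 1923400.31100

£1923400.31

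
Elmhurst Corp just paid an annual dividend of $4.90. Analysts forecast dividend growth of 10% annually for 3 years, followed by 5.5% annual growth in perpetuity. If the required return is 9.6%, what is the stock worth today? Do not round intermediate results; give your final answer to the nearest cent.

$142.28

D_1 = 5.39000
D_2 = 5.92900
D_3 = 6.52190
Terminal value at year 3: TV = D_3×(1+g_2)/(r−g_2) = 6.88060/0.041 = 167.81962
P_0 = D_1/(1+r)^1 + D_2/(1+r)^2 + D_3/(1+r)^3 + TV/(1+r)^3
    = 4.91788 + 4.93583 + 4.95385 + 127.47091 = 142.27847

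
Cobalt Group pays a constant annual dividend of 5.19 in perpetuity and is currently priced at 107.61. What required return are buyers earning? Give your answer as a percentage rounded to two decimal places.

P = C/r ⇒ r = C/P = 5.19/107.61 = 0.048230

4.82%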